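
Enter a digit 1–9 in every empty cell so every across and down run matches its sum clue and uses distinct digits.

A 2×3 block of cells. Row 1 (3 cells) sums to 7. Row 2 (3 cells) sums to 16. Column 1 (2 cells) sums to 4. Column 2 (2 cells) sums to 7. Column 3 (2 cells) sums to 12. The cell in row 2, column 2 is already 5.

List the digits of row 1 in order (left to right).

7 in 3 cells must be {1,2,4}; 4 in 2 cells must be {1,3}.
The 7 across and the 4 down share only 1, so (1,1) = 1.
(1,2) = 7 − 5 = 2 completes the 7 down.
(1,3) = 7 − 3 = 4 completes the 7 across.
(2,1) = 4 − 1 = 3 completes the 4 down.
(2,3) = 16 − 8 = 8 completes the 16 across.

1 2 4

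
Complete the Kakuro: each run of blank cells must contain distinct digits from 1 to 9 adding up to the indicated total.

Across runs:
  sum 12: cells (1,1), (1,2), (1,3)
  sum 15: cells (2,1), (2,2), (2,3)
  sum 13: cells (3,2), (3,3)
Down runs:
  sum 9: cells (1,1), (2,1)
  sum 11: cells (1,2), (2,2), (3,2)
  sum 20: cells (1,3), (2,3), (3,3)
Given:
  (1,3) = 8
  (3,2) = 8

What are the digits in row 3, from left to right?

8 5

(1,2) = 1: the only remaining digit allowed by both the 12 across and the 11 down.
(2,2) = 11 − 9 = 2 completes the 11 down.
(3,3) = 13 − 8 = 5 completes the 13 across.
(1,1) = 12 − 9 = 3 completes the 12 across.
(2,1) = 9 − 3 = 6 completes the 9 down.
(2,3) = 15 − 8 = 7 completes the 15 across.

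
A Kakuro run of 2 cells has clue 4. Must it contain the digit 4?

The only way to make 4 from 2 distinct digits is {1,3}, which does not contain 4.

No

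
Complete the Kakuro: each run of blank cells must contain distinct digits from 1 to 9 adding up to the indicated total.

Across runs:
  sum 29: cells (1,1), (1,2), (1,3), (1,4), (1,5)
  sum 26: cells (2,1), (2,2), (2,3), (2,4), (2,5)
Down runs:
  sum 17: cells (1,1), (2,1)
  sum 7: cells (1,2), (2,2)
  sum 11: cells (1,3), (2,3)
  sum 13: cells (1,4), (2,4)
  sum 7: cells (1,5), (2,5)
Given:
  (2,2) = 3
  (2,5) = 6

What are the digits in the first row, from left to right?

9 4 7 8 1

17 in 2 cells must be {8,9}.
(1,2) = 7 − 3 = 4 completes the 7 down.
(1,5) = 7 − 6 = 1 completes the 7 down.
No cell is forced outright now. (1,1) can only be 8 or 9 (the digits allowed by both its 29 across and its 17 down). If (1,1) = 8: that forces (2,1) = 9, (2,3) = 7, after which (2,4) would have to be in {1} for the 26 across but in {4,5,6,7,8,9} for the 13 down — contradiction. So (1,1) = 9.
(2,1) = 17 − 9 = 8 completes the 17 down.
Nothing is forced directly, so branch on (1,3), whose candidates are 7 or 8. If (1,3) = 8: that forces (1,4) = 7, after which (2,3) would have to be in {2,4,5,7} for the 26 across but in {3} for the 11 down — contradiction. So (1,3) = 7.
(1,4) = 29 − 21 = 8 completes the 29 across.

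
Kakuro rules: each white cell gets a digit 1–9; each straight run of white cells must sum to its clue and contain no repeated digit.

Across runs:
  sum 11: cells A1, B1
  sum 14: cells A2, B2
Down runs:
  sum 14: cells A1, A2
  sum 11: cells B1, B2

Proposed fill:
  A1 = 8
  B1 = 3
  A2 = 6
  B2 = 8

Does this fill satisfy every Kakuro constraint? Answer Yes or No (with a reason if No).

Yes

Across: 8+3=11; 6+8=14. Down: 8+6=14; 3+8=11. No digit repeats within any run.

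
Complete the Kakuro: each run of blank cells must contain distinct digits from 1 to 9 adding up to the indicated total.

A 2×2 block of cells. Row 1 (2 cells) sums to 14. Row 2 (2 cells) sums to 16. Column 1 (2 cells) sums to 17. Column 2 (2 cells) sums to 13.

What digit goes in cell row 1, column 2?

6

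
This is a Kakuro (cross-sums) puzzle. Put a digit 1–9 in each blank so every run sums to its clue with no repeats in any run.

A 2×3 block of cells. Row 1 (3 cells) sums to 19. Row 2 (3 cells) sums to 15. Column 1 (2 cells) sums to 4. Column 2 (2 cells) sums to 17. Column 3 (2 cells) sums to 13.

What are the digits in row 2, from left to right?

4 in 2 cells must be {1,3}; 17 in 2 cells must be {8,9}.
The 19 across and the 4 down share only 3, so (1,1) = 3.
Given what's placed, (1,2) must be 9 to fit the 19 across and 17 down.
(1,3) = 19 − 12 = 7 completes the 19 across.
(2,1) = 4 − 3 = 1 completes the 4 down.
(2,2) = 17 − 9 = 8 completes the 17 down.
(2,3) = 15 − 9 = 6 completes the 15 across.

1, 8, 6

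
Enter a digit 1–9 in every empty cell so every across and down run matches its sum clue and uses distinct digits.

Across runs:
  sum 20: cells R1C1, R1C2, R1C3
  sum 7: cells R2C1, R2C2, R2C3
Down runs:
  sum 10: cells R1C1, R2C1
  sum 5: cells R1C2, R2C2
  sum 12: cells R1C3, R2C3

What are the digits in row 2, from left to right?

7 in 3 cells must be {1,2,4}.
The 7 across and the 12 down share only 4, so R2C3 = 4.
R1C3 = 12 − 4 = 8 completes the 12 down.
Given what's placed, R1C2 must be 3 to fit the 20 across and 5 down.
R2C2 = 5 − 3 = 2 completes the 5 down.
R1C1 = 20 − 11 = 9 completes the 20 across.
R2C1 = 7 − 6 = 1 completes the 7 across.

1 2 4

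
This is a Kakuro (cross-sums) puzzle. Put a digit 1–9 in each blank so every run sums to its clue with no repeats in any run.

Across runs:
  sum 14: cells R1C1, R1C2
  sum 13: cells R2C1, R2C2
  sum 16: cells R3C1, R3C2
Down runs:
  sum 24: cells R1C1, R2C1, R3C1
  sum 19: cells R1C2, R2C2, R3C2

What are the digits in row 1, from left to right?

8 6

16 in 2 cells must be {7,9}; 24 in 3 cells must be {7,8,9}.
Nothing is forced directly, so branch on R1C1, whose candidates are 8 or 9. If R1C1 = 9: that forces R1C2 = 5, R3C1 = 7, after which R3C2 would have to be in {9} for the 16 across but in {6,8} for the 19 down — contradiction. So R1C1 = 8.
R1C2 = 14 − 8 = 6 completes the 14 across.
Given what's placed, R3C2 must be 9 to fit the 16 across and 19 down.
R2C2 = 19 − 15 = 4 completes the 19 down.
R3C1 = 16 − 9 = 7 completes the 16 across.
R2C1 = 13 − 4 = 9 completes the 13 across.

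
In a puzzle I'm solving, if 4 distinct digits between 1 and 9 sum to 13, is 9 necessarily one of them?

Counterexample: {1,2,3,7} sums to 13 without using 9.

No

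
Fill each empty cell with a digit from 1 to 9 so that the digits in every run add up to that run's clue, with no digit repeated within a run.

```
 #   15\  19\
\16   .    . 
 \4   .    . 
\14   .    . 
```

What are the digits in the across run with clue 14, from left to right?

5 9

16 in 2 cells must be {7,9}; 4 in 2 cells must be {1,3}.
The 4 across and the 19 down share only 3, so R2C2 = 3.
Given what's placed, R3C2 must be 9 to fit the 14 across and 19 down.
R1C2 = 19 − 12 = 7 completes the 19 down.
R2C1 = 4 − 3 = 1 completes the 4 across.
R3C1 = 14 − 9 = 5 completes the 14 across.
R1C1 = 16 − 7 = 9 completes the 16 across.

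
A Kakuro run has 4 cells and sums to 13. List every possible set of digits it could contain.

{1,2,3,7}; {1,2,4,6}; {1,3,4,5}

4 distinct digits from 1–9 sum between 10 and 30.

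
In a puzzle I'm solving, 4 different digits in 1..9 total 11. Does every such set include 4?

No

The only way to make 11 from 4 distinct digits is {1,2,3,5}, which does not contain 4.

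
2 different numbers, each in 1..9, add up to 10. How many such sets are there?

4

2 distinct digits from 1–9 sum between 3 and 17.
Enumerating: {1,9}, {2,8}, {3,7}, {4,6}.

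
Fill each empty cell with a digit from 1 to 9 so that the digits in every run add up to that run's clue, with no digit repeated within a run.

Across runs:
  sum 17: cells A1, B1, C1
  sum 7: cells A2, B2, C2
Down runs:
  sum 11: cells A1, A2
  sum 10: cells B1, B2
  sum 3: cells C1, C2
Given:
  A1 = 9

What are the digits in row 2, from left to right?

2 4 1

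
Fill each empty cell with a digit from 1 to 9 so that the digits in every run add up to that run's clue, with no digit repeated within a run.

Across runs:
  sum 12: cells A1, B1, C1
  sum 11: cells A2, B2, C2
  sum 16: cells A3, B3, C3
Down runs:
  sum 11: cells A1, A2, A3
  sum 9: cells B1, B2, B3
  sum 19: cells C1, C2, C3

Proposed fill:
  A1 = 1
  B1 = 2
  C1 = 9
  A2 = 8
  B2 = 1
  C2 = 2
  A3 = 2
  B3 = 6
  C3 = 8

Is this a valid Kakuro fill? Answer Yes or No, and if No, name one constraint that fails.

Yes

Across: 1+2+9=12; 8+1+2=11; 2+6+8=16. Down: 1+8+2=11; 2+1+6=9; 9+2+8=19. No digit repeats within any run.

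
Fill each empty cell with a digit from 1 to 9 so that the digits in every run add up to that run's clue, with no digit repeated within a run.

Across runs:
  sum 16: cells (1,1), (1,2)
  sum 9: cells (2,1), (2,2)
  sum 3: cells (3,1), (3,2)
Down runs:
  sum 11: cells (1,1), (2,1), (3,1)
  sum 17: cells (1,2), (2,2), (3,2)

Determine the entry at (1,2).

16 in 2 cells must be {7,9}; 3 in 2 cells must be {1,2}.
The 16 across and the 11 down share only 7, so (1,1) = 7.
(1,2) = 16 − 7 = 9 completes the 16 across.
Given what's placed, (3,1) must be 1 to fit the 3 across and 11 down.
(3,2) = 3 − 1 = 2 completes the 3 across.
(2,1) = 11 − 8 = 3 completes the 11 down.
(2,2) = 9 − 3 = 6 completes the 9 across.

9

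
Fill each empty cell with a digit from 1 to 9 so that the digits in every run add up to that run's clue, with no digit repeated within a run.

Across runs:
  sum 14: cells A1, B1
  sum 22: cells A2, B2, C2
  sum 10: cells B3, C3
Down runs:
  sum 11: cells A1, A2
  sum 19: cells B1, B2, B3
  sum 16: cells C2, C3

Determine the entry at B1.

16 in 2 cells must be {7,9}.
Nothing is forced directly, so branch on C2, whose candidates are 7 or 9. If C2 = 7: that forces C3 = 9, after which B3 would have to be in {1} for the 10 across but in {2,3,4,5,6,7,8,9} for the 19 down — contradiction. So C2 = 9.
C3 = 16 − 9 = 7 completes the 16 down.
B3 = 10 − 7 = 3 completes the 10 across.
B1 = 9: the only remaining digit allowed by both the 14 across and the 19 down.
B2 = 19 − 12 = 7 completes the 19 down.
A1 = 14 − 9 = 5 completes the 14 across.
A2 = 22 − 16 = 6 completes the 22 across.

9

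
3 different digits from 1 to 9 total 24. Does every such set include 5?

No

The only way to make 24 from 3 distinct digits is {7,8,9}, which does not contain 5.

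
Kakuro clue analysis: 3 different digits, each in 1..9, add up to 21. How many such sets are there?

3 distinct digits from 1–9 sum between 6 and 24.
Enumerating: {4,8,9}, {5,7,9}, {6,7,8}.

3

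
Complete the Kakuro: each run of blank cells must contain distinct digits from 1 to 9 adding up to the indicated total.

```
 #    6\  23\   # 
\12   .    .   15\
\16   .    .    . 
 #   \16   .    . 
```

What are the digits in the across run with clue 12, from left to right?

4 8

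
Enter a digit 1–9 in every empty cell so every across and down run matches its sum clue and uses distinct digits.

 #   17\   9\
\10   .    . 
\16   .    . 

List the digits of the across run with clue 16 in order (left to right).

16 in 2 cells must be {7,9}; 17 in 2 cells must be {8,9}.
The 16 across and the 17 down share only 9, so R2C1 = 9.
R2C2 = 16 − 9 = 7 completes the 16 across.
R1C1 = 17 − 9 = 8 completes the 17 down.
R1C2 = 10 − 8 = 2 completes the 10 across.

9, 7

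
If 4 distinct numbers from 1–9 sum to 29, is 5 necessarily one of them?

The only way to make 29 from 4 distinct digits is {5,7,8,9}, which contains 5.

Yes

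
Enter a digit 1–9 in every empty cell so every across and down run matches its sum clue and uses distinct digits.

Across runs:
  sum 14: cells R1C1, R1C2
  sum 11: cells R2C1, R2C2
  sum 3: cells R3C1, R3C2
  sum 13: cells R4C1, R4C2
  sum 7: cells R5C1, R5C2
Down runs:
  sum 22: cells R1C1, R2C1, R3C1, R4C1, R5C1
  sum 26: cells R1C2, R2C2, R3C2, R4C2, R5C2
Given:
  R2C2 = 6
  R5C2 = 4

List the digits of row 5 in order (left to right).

3 4

3 in 2 cells must be {1,2}.
R2C1 = 11 − 6 = 5 completes the 11 across.
R5C1 = 7 − 4 = 3 completes the 7 across.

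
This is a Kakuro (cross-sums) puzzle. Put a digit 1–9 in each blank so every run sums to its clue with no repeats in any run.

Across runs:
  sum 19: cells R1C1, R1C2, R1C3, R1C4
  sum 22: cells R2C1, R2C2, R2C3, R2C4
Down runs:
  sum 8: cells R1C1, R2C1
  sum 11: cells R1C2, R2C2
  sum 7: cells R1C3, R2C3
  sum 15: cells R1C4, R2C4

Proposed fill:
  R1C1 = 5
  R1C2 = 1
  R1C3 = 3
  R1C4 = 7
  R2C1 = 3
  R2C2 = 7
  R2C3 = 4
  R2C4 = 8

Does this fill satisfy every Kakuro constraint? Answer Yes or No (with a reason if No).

No — the down run R1C2–R2C2 sums to 8, not 11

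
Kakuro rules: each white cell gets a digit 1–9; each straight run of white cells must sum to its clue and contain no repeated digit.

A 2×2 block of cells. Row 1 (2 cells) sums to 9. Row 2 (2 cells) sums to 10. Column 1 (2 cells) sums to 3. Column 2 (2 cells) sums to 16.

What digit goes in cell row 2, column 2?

9

3 in 2 cells must be {1,2}; 16 in 2 cells must be {7,9}.
The 9 across and the 16 down share only 7, so (1,2) = 7.
(2,2) = 16 − 7 = 9 completes the 16 down.
(1,1) = 9 − 7 = 2 completes the 9 across.
(2,1) = 10 − 9 = 1 completes the 10 across.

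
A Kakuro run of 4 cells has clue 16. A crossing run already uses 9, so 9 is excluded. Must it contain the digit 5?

No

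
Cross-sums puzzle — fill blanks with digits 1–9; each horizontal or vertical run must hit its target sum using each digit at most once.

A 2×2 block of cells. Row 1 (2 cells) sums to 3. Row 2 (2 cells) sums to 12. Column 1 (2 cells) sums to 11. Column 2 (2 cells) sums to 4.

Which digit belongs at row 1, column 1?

2

3 in 2 cells must be {1,2}; 4 in 2 cells must be {1,3}.
The 3 across and the 11 down share only 2, so (1,1) = 2.
(1,2) = 3 − 2 = 1 completes the 3 across.
(2,1) = 11 − 2 = 9 completes the 11 down.
(2,2) = 12 − 9 = 3 completes the 12 across.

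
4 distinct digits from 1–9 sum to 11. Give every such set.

{1,2,3,5}

4 distinct digits from 1–9 sum between 10 and 30.
Only one set works: {1,2,3,5}.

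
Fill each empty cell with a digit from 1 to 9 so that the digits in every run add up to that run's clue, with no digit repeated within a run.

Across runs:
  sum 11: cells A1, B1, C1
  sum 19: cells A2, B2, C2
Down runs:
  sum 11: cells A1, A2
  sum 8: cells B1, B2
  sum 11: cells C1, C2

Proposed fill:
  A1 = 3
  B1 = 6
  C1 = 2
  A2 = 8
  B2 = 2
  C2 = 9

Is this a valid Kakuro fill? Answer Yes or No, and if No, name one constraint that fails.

Across: 3+6+2=11; 8+2+9=19. Down: 3+8=11; 6+2=8; 2+9=11. No digit repeats within any run.

Yes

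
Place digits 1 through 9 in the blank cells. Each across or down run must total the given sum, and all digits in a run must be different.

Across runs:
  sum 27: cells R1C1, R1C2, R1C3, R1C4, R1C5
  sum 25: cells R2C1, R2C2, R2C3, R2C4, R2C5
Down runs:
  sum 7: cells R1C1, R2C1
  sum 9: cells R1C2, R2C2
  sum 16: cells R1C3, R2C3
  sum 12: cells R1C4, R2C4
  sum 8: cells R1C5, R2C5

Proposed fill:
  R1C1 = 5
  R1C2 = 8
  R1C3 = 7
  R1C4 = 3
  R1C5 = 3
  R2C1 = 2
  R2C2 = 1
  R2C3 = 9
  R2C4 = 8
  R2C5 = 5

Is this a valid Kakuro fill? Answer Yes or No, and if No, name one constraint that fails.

No — the down run R1C4–R2C4 sums to 11, not 12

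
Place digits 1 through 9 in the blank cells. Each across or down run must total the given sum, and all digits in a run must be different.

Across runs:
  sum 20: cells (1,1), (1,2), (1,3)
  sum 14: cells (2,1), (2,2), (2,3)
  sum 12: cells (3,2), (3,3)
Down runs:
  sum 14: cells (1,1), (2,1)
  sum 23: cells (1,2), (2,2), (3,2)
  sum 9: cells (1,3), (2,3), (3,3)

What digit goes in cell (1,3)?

23 in 3 cells must be {6,8,9}.
Nothing is forced directly, so branch on (3,2), whose candidates are 8 or 9. If (3,2) = 8: that forces (3,3) = 4, (1,3) = 3, (2,3) = 2, (1,2) = 9, after which (2,2) would have to be in {3,4,5,7,8,9} for the 14 across but in {6} for the 23 down — contradiction. So (3,2) = 9.
(3,3) = 12 − 9 = 3 completes the 12 across.
Nothing is forced directly, so branch on (1,3), whose candidates are 4 or 5. If (1,3) = 4: that forces (1,1) = 9, after which (1,2) would have to be in {7} for the 20 across but in {6,8} for the 23 down — contradiction. So (1,3) = 5.
(2,3) = 9 − 8 = 1 completes the 9 down.

5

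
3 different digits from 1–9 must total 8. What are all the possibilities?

3 distinct digits from 1–9 sum between 6 and 24.

{1,2,5}; {1,3,4}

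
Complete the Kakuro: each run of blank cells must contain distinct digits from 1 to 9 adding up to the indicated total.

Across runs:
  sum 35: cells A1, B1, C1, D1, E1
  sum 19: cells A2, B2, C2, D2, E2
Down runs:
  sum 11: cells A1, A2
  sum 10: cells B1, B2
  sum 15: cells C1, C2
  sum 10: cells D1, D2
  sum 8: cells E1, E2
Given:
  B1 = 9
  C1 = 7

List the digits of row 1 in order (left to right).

6 9 7 8 5

35 in 5 cells must be {5,6,7,8,9}.
B2 = 10 − 9 = 1 completes the 10 down.
C2 = 15 − 7 = 8 completes the 15 down.
Nothing is forced directly, so branch on D2, whose candidates are 2 or 3. If D2 = 3: then D1 would have to be in {5,6,8} for the 35 across but in {7} for the 10 down — contradiction. So D2 = 2.
D1 = 10 − 2 = 8 completes the 10 down.
Nothing is forced directly, so branch on A2, whose candidates are 3 or 5. If A2 = 3: then A1 would have to be in {5,6} for the 35 across but in {8} for the 11 down — contradiction. So A2 = 5.
A1 = 11 − 5 = 6 completes the 11 down.
E1 = 35 − 30 = 5 completes the 35 across.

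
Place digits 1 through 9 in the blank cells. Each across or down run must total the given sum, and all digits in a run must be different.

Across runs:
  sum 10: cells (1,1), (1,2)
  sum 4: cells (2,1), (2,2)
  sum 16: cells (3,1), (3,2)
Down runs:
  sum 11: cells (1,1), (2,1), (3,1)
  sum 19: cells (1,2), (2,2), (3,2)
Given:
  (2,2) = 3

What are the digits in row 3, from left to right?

7 9

4 in 2 cells must be {1,3}; 16 in 2 cells must be {7,9}.
(2,1) = 4 − 3 = 1 completes the 4 across.
Given what's placed, (3,1) must be 7 to fit the 16 across and 11 down.
(3,2) = 16 − 7 = 9 completes the 16 across.
(1,1) = 11 − 8 = 3 completes the 11 down.
(1,2) = 10 − 3 = 7 completes the 10 across.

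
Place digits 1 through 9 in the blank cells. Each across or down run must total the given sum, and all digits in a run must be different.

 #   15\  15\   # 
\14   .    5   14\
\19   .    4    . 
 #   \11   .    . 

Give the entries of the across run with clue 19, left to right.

R1C1 = 14 − 5 = 9 completes the 14 across.
R2C1 = 15 − 9 = 6 completes the 15 down.
R2C3 = 19 − 10 = 9 completes the 19 across.
R3C2 = 15 − 9 = 6 completes the 15 down.
R3C3 = 11 − 6 = 5 completes the 11 across.

6 4 9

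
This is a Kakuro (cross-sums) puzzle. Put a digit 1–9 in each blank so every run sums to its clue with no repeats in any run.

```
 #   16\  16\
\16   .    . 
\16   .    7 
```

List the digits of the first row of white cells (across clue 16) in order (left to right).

7 9

16 in 2 cells must be {7,9}.
R1C2 = 16 − 7 = 9 completes the 16 down.
R2C1 = 16 − 7 = 9 completes the 16 across.
R1C1 = 16 − 9 = 7 completes the 16 across.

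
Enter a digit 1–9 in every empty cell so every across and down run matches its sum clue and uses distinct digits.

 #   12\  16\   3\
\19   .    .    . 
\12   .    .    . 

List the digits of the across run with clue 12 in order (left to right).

4 7 1

16 in 2 cells must be {7,9}; 3 in 2 cells must be {1,2}.
The 19 across and the 3 down share only 2, so R1C3 = 2.
R2C3 = 3 − 2 = 1 completes the 3 down.
Given what's placed, R1C2 must be 9 to fit the 19 across and 16 down.
R2C2 = 16 − 9 = 7 completes the 16 down.
R1C1 = 19 − 11 = 8 completes the 19 across.
R2C1 = 12 − 8 = 4 completes the 12 across.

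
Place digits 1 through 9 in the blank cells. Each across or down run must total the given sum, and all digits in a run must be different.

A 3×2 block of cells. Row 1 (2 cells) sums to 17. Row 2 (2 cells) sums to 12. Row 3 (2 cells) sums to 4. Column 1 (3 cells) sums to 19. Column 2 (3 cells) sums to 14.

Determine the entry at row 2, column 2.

17 in 2 cells must be {8,9}; 4 in 2 cells must be {1,3}.
The 4 across and the 19 down share only 3, so (3,1) = 3.
(3,2) = 4 − 3 = 1 completes the 4 across.
Given what's placed, (1,1) must be 9 to fit the 17 across and 19 down.
(1,2) = 17 − 9 = 8 completes the 17 across.
(2,1) = 19 − 12 = 7 completes the 19 down.
(2,2) = 12 − 7 = 5 completes the 12 across.

5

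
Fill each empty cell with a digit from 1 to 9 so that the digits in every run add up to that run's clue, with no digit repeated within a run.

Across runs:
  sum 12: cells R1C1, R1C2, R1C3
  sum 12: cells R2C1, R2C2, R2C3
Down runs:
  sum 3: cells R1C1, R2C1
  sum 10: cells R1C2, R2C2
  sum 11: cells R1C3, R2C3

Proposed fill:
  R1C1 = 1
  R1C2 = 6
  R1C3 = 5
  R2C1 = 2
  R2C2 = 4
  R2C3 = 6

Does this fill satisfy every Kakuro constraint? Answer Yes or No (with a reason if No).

Across: 1+6+5=12; 2+4+6=12. Down: 1+2=3; 6+4=10; 5+6=11. No digit repeats within any run.

Yes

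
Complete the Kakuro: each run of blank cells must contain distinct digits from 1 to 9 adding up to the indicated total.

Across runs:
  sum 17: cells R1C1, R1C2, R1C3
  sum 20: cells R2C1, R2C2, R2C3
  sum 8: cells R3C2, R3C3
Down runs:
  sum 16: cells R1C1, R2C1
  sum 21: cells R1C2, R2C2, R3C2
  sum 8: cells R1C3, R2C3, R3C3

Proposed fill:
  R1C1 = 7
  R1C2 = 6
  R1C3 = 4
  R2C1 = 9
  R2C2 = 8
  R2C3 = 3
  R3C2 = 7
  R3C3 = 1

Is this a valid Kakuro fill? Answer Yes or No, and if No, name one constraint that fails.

Yes

Across: 7+6+4=17; 9+8+3=20; 7+1=8. Down: 7+9=16; 6+8+7=21; 4+3+1=8. No digit repeats within any run.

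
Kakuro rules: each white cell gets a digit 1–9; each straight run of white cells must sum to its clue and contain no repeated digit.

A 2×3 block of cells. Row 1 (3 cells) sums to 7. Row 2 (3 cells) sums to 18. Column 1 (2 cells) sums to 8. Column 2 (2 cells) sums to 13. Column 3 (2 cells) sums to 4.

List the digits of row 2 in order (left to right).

6 9 3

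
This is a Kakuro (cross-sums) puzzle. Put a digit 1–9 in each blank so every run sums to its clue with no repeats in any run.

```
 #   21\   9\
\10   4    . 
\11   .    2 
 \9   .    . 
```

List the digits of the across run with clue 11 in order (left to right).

9 2

R1C2 = 10 − 4 = 6 completes the 10 across.
R2C1 = 11 − 2 = 9 completes the 11 across.
R3C1 = 21 − 13 = 8 completes the 21 down.
R3C2 = 9 − 8 = 1 completes the 9 across.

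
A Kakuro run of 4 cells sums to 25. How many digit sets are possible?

6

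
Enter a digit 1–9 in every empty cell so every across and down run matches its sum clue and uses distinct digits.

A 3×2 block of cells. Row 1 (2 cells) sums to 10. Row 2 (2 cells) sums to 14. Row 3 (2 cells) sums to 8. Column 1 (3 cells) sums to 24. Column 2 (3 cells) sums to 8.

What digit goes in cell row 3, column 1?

24 in 3 cells must be {7,8,9}.
The 14 across and the 8 down share only 5, so (2,2) = 5.
The 8 across and the 24 down share only 7, so (3,1) = 7.
(3,2) = 8 − 7 = 1 completes the 8 across.
(1,2) = 8 − 6 = 2 completes the 8 down.
(2,1) = 14 − 5 = 9 completes the 14 across.
(1,1) = 10 − 2 = 8 completes the 10 across.

7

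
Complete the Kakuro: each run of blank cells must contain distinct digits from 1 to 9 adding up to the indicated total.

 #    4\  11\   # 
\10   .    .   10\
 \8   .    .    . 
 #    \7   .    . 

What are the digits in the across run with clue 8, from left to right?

1 3 4

4 in 2 cells must be {1,3}.
Nothing is forced directly, so branch on R1C1, whose candidates are 1 or 3. If R1C1 = 1: then R1C2 would have to be in {9} for the 10 across but in {1,2,3,4,5,6,7,8} for the 11 down — contradiction. So R1C1 = 3.
R1C2 = 10 − 3 = 7 completes the 10 across.
R2C1 = 4 − 3 = 1 completes the 4 down.
R2C2 = 3: the only remaining digit allowed by both the 8 across and the 11 down.
R2C3 = 8 − 4 = 4 completes the 8 across.
R3C2 = 11 − 10 = 1 completes the 11 down.
R3C3 = 7 − 1 = 6 completes the 7 across.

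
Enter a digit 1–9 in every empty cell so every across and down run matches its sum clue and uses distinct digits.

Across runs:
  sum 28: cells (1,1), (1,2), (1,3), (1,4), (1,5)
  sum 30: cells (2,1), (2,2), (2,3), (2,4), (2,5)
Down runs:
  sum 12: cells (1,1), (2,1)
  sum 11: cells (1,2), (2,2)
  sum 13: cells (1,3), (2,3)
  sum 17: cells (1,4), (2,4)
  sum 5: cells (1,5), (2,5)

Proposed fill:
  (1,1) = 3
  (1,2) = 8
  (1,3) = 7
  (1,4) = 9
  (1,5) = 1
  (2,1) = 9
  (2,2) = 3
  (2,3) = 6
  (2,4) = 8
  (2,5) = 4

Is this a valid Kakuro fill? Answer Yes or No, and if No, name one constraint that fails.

Across: 3+8+7+9+1=28; 9+3+6+8+4=30. Down: 3+9=12; 8+3=11; 7+6=13; 9+8=17; 1+4=5. No digit repeats within any run.

Yes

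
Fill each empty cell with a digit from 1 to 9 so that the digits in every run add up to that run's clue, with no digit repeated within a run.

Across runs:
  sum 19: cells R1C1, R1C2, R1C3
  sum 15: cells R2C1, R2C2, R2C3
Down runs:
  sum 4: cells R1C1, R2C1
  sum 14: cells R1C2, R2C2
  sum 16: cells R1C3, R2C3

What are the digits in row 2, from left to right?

4 in 2 cells must be {1,3}; 16 in 2 cells must be {7,9}.
The 19 across and the 4 down share only 3, so R1C1 = 3.
Given what's placed, R1C2 must be 9 to fit the 19 across and 14 down.
R1C3 = 19 − 12 = 7 completes the 19 across.
R2C1 = 4 − 3 = 1 completes the 4 down.
R2C2 = 14 − 9 = 5 completes the 14 down.
R2C3 = 15 − 6 = 9 completes the 15 across.

1 5 9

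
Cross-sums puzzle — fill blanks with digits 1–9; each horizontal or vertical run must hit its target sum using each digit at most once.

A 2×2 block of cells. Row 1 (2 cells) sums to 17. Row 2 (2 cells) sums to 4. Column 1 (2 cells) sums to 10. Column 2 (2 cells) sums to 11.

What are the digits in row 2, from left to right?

1, 3

17 in 2 cells must be {8,9}; 4 in 2 cells must be {1,3}.
The 4 across and the 11 down share only 3, so (2,2) = 3.
(1,2) = 11 − 3 = 8 completes the 11 down.
(2,1) = 4 − 3 = 1 completes the 4 across.
(1,1) = 17 − 8 = 9 completes the 17 across.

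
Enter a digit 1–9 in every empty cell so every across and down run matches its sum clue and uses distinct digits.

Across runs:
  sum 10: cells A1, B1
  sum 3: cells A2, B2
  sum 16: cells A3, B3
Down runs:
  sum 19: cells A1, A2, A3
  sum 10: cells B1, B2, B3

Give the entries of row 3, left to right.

3 in 2 cells must be {1,2}; 16 in 2 cells must be {7,9}.
The 3 across and the 19 down share only 2, so A2 = 2.
B2 = 3 − 2 = 1 completes the 3 across.
Given what's placed, A3 must be 9 to fit the 16 across and 19 down.
B3 = 16 − 9 = 7 completes the 16 across.
A1 = 19 − 11 = 8 completes the 19 down.
B1 = 10 − 8 = 2 completes the 10 across.

9 7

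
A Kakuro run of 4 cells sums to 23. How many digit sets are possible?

9

4 distinct digits from 1–9 sum between 10 and 30.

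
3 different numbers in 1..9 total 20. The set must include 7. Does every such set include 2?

Counterexample: {4,7,9} sums to 20 under that restriction without using 2.

No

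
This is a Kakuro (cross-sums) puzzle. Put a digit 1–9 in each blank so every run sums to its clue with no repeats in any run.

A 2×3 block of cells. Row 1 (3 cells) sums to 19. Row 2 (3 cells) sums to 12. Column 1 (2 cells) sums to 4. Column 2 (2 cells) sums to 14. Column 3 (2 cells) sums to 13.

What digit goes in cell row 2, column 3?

6

4 in 2 cells must be {1,3}.
The 19 across and the 4 down share only 3, so (1,1) = 3.
Given what's placed, (1,2) must be 9 to fit the 19 across and 14 down.
(1,3) = 19 − 12 = 7 completes the 19 across.
(2,1) = 4 − 3 = 1 completes the 4 down.
(2,2) = 14 − 9 = 5 completes the 14 down.
(2,3) = 12 − 6 = 6 completes the 12 across.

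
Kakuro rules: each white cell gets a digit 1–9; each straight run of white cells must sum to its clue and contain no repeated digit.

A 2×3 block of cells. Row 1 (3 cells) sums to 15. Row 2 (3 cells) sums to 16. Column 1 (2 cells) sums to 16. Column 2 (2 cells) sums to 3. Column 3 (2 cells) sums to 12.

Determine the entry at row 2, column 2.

16 in 2 cells must be {7,9}; 3 in 2 cells must be {1,2}.
Nothing is forced directly, so branch on (1,1), whose candidates are 7 or 9. If (1,1) = 7: that forces (1,2) = 2, after which (1,3) would have to be in {6} for the 15 across but in {3,4,5,7,8,9} for the 12 down — contradiction. So (1,1) = 9.
(2,1) = 16 − 9 = 7 completes the 16 down.
Given what's placed, (2,2) must be 1 to fit the 16 across and 3 down.
(2,3) = 16 − 8 = 8 completes the 16 across.
(1,2) = 3 − 1 = 2 completes the 3 down.
(1,3) = 15 − 11 = 4 completes the 15 across.

1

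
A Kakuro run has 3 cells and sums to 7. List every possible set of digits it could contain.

3 distinct digits from 1–9 sum between 6 and 24.
Only one set works: {1,2,4}.

{1,2,4}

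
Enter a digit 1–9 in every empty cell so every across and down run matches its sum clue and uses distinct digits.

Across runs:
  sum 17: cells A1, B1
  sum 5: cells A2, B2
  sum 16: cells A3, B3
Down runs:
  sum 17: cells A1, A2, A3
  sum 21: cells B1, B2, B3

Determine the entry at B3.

17 in 2 cells must be {8,9}; 16 in 2 cells must be {7,9}.
The 5 across and the 21 down share only 4, so B2 = 4.
Given what's placed, B3 must be 9 to fit the 16 across and 21 down.
B1 = 21 − 13 = 8 completes the 21 down.
A2 = 5 − 4 = 1 completes the 5 across.
A3 = 16 − 9 = 7 completes the 16 across.
A1 = 17 − 8 = 9 completes the 17 across.

9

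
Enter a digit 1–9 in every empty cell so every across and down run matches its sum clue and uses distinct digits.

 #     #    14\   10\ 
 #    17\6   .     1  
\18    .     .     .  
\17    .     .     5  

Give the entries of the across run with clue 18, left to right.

8, 6, 4

17 in 2 cells must be {8,9}.
R1C2 = 6 − 1 = 5 completes the 6 across.
R2C3 = 10 − 6 = 4 completes the 10 down.
No cell is forced outright now. R2C1 can only be 8 or 9 (the digits allowed by both its 18 across and its 17 down). If R2C1 = 9: then R2C2 would have to be in {5} for the 18 across but in {1,2,3,6,7,8} for the 14 down — contradiction. So R2C1 = 8.
R2C2 = 18 − 12 = 6 completes the 18 across.
R3C1 = 17 − 8 = 9 completes the 17 down.
R3C2 = 17 − 14 = 3 completes the 17 across.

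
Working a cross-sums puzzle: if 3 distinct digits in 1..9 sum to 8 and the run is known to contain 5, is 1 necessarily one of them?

Yes

The only way to make 8 from 3 distinct digits under that restriction is {1,2,5}, which contains 1.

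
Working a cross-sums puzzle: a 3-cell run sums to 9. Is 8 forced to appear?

No

Counterexample: {1,2,6} sums to 9 without using 8.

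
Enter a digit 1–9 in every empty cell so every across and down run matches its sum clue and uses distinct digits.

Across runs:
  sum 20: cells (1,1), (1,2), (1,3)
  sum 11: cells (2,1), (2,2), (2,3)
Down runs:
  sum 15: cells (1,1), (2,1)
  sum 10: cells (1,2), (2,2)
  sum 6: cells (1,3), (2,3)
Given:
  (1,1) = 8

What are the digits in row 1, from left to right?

(1,3) = 5: the only remaining digit allowed by both the 20 across and the 6 down.
(2,1) = 15 − 8 = 7 completes the 15 down.
(2,3) = 6 − 5 = 1 completes the 6 down.
(1,2) = 20 − 13 = 7 completes the 20 across.
(2,2) = 11 − 8 = 3 completes the 11 across.

8 7 5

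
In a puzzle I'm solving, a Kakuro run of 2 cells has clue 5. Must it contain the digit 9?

No

Counterexample: {1,4} sums to 5 without using 9.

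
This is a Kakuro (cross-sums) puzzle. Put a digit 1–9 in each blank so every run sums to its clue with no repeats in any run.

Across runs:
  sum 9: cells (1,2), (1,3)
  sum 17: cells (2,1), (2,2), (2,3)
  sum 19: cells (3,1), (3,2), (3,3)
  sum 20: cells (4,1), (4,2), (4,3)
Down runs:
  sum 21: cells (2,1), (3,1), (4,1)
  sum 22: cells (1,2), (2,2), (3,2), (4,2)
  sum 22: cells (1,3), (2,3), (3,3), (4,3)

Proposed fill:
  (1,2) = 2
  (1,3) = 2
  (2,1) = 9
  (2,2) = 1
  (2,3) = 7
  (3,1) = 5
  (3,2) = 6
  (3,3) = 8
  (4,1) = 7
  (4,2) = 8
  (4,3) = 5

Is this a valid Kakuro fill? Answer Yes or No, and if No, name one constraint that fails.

No — the across run (1,2)–(1,3) sums to 4, not 9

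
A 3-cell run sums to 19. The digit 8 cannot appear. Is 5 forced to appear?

Counterexample: {3,7,9} sums to 19 under that restriction without using 5.

No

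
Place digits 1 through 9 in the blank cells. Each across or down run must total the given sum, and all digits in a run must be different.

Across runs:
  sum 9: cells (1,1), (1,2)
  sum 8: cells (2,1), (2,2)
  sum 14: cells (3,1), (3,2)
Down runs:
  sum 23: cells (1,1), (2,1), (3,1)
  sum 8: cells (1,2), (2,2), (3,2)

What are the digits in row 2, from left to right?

6, 2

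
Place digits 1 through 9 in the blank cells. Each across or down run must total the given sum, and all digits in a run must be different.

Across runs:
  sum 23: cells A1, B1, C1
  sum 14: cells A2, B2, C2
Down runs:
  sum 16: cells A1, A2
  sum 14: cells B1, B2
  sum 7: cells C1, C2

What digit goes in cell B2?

6

23 in 3 cells must be {6,8,9}; 16 in 2 cells must be {7,9}.
The 23 across and the 16 down share only 9, so A1 = 9.
Given what's placed, C1 must be 6 to fit the 23 across and 7 down.
A2 = 16 − 9 = 7 completes the 16 down.
C2 = 7 − 6 = 1 completes the 7 down.
B1 = 23 − 15 = 8 completes the 23 across.
B2 = 14 − 8 = 6 completes the 14 across.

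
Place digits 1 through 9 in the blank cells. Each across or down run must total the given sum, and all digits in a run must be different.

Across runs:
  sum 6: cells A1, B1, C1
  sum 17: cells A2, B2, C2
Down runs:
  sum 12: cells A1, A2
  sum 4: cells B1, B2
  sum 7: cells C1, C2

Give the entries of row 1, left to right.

3 1 2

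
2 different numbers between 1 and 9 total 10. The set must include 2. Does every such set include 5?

No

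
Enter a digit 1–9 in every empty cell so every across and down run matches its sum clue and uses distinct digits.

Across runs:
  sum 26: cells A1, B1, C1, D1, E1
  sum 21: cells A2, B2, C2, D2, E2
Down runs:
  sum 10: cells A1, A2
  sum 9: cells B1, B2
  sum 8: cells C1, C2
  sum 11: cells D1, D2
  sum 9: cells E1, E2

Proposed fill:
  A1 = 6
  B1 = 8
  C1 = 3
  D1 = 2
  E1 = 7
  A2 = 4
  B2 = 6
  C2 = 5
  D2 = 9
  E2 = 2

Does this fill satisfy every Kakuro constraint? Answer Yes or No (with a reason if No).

No — the across run A2–E2 sums to 26, not 21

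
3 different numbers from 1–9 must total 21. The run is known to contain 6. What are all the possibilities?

3 distinct digits from 1–9 sum between 6 and 24.
Keeping only sets containing 6.
Only one set works: {6,7,8}.

{6,7,8}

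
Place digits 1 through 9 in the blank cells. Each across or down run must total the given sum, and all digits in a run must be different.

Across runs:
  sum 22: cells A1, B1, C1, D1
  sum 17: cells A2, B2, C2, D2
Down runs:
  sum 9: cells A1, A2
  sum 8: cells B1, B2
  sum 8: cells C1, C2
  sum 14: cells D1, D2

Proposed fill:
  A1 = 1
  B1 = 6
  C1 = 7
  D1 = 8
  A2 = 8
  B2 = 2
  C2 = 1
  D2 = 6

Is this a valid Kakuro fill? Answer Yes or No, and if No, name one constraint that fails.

Across: 1+6+7+8=22; 8+2+1+6=17. Down: 1+8=9; 6+2=8; 7+1=8; 8+6=14. No digit repeats within any run.

Yes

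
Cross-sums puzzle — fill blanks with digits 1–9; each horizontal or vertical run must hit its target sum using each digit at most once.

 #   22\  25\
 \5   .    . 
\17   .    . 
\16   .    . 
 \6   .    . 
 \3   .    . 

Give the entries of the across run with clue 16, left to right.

7, 9

17 in 2 cells must be {8,9}; 16 in 2 cells must be {7,9}; 3 in 2 cells must be {1,2}.
Nothing is forced directly, so branch on R3C1, whose candidates are 7 or 9. If R3C1 = 9: then R2C1 would have to be in {8,9} for the 17 across but in {1,2,3,4,5,6,7} for the 22 down — contradiction. So R3C1 = 7.
R3C2 = 16 − 7 = 9 completes the 16 across.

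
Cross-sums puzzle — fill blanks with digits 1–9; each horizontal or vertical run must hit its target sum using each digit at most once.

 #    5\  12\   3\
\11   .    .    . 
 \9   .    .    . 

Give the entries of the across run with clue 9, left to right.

3 4 2

3 in 2 cells must be {1,2}.
Nothing is forced directly, so branch on R2C2, whose candidates are 3 or 4 or 5. If R2C2 = 3: then R1C2 would have to be in {1,2,3,4,5,6,7,8} for the 11 across but in {9} for the 12 down — contradiction. If R2C2 = 5: that forces R1C2 = 7, R1C3 = 1, after which R2C3 would have to be in {1,3} for the 9 across but in {2} for the 3 down — contradiction. So R2C2 = 4.
R1C2 = 12 − 4 = 8 completes the 12 down.
Given what's placed, R2C3 must be 2 to fit the 9 across and 3 down.
R1C3 = 3 − 2 = 1 completes the 3 down.
R2C1 = 9 − 6 = 3 completes the 9 across.
R1C1 = 11 − 9 = 2 completes the 11 across.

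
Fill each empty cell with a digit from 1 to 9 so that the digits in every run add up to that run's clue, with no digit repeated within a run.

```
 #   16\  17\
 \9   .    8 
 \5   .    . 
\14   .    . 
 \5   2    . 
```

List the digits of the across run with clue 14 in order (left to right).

R1C1 = 9 − 8 = 1 completes the 9 across.
Given what's placed, R2C1 must be 4 to fit the 5 across and 16 down.
R2C2 = 5 − 4 = 1 completes the 5 across.
R3C1 = 16 − 7 = 9 completes the 16 down.
R3C2 = 14 − 9 = 5 completes the 14 across.
R4C2 = 5 − 2 = 3 completes the 5 across.

9, 5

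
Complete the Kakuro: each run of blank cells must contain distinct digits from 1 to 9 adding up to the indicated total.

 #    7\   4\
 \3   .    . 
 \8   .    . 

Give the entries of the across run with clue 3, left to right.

2 1

3 in 2 cells must be {1,2}; 4 in 2 cells must be {1,3}.
The 3 across and the 4 down share only 1, so R1C2 = 1.
R2C2 = 4 − 1 = 3 completes the 4 down.
R1C1 = 3 − 1 = 2 completes the 3 across.
R2C1 = 8 − 3 = 5 completes the 8 across.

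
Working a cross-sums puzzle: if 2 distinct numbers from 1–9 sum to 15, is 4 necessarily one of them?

No

Counterexample: {6,9} sums to 15 without using 4.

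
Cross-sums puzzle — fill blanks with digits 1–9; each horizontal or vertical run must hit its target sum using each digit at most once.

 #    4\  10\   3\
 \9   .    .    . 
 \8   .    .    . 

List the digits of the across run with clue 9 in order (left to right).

4 in 2 cells must be {1,3}; 3 in 2 cells must be {1,2}.
Nothing is forced directly, so branch on R1C3, whose candidates are 1 or 2. If R1C3 = 1: that forces R1C1 = 3, after which R1C2 would have to be in {5} for the 9 across but in {1,2,3,4,6,7,8,9} for the 10 down — contradiction. So R1C3 = 2.
R2C3 = 3 − 2 = 1 completes the 3 down.
Given what's placed, R2C1 must be 3 to fit the 8 across and 4 down.
R2C2 = 8 − 4 = 4 completes the 8 across.
R1C1 = 4 − 3 = 1 completes the 4 down.
R1C2 = 9 − 3 = 6 completes the 9 across.

1 6 2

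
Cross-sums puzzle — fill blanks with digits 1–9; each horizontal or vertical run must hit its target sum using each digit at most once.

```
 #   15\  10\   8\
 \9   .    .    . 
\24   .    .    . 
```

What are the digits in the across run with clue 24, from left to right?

9 8 7

24 in 3 cells must be {7,8,9}.
The 9 across and the 15 down share only 6, so R1C1 = 6.
R2C1 = 15 − 6 = 9 completes the 15 down.
Given what's placed, R2C3 must be 7 to fit the 24 across and 8 down.
R1C3 = 8 − 7 = 1 completes the 8 down.
R2C2 = 24 − 16 = 8 completes the 24 across.
R1C2 = 9 − 7 = 2 completes the 9 across.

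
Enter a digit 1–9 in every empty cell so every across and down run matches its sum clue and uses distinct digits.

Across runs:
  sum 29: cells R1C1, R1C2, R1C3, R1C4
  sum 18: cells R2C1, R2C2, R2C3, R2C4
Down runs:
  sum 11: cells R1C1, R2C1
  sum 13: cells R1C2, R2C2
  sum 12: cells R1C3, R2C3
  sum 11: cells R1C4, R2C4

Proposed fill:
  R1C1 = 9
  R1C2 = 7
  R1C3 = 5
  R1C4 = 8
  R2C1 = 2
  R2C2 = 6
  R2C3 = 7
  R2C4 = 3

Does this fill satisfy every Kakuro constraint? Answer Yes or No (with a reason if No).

Yes

Across: 9+7+5+8=29; 2+6+7+3=18. Down: 9+2=11; 7+6=13; 5+7=12; 8+3=11. No digit repeats within any run.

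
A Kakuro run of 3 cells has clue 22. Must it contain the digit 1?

Counterexample: {5,8,9} sums to 22 without using 1.

No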